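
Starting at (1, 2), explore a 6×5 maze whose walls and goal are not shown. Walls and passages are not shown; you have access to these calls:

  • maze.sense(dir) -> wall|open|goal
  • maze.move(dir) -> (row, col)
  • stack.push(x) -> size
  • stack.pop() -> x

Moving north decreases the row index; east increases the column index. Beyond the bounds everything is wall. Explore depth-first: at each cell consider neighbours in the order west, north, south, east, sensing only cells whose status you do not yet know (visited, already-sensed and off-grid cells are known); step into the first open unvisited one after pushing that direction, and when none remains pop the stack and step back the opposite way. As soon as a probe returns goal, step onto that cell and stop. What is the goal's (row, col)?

I invoke sense passing dir='west', and observe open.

Using push passing x='west', which returns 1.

Then move passing dir='west', and observe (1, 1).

Now I run sense passing dir='west', and see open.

I run push passing x='west', → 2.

Next I call move passing dir='west', and see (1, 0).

Using sense passing dir='north', yielding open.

I call push passing x='north', yielding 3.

Now I run move passing dir='north', → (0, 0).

Invoking sense passing dir='east', — result: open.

I invoke push passing x='east', yielding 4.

Invoking move passing dir='east', and see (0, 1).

Then sense passing dir='east', giving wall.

Next I call pop(), : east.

Calling move passing dir='west', yielding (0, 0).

Next I call pop, which returns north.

I call move passing dir='south', → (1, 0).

I run sense passing dir='south', and see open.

I use push passing x='south', → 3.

Calling move passing dir='south', — result: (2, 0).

Invoking sense passing dir='south', which returns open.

I try push passing x='south', which returns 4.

I invoke move passing dir='south', — result: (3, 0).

Invoking sense passing dir='south', and get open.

Next I call push passing x='south', — result: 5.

Next I call move passing dir='south', yielding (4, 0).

I try sense passing dir='south', : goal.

Using move passing dir='south', and see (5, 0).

Answer: (5, 0)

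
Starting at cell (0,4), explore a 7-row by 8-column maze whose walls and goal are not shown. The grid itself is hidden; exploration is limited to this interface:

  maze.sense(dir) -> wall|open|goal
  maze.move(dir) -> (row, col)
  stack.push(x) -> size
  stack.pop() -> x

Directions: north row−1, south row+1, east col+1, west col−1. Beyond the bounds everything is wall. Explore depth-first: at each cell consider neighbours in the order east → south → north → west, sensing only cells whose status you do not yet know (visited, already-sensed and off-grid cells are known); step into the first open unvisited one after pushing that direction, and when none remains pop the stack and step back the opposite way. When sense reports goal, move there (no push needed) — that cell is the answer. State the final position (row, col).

Using maze.sense using dir=east, yielding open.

Next I call stack.push using x=east, which returns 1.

I use maze.move using dir=east, and see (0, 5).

I use maze.sense using dir=east, giving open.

Now I run stack.push using x=east, : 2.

Now I run maze.move using dir=east, and observe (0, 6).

Next I call maze.sense using dir=east, giving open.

I call stack.push using x=east, — result: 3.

I call maze.move using dir=east, — result: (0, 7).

Calling maze.sense using dir=south, — result: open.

Invoking stack.push using x=south, which returns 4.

Invoking maze.move using dir=south, : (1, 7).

I call maze.sense using dir=south, — result: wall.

I run maze.sense using dir=west, giving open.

I run stack.push using x=west, — result: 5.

I call maze.move using dir=west, and observe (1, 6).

I try maze.sense using dir=south, yielding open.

I run stack.push using x=south, giving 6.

Calling maze.move using dir=south, → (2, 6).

I call maze.sense using dir=south, and get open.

I invoke stack.push using x=south, → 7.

I use maze.move using dir=south, — result: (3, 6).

I call maze.sense using dir=east, — result: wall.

Now I run maze.sense using dir=south, — result: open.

I invoke stack.push using x=south, → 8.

Now I run maze.move using dir=south, : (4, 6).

Invoking maze.sense using dir=east, and see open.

Invoking stack.push using x=east, → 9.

I run maze.move using dir=east, and observe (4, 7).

Now I run maze.sense using dir=south, — result: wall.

I try stack.pop, and observe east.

Then maze.move using dir=west, : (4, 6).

Using maze.sense using dir=south, and see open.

Using stack.push using x=south, → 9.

I call maze.move using dir=south, and see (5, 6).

I run maze.sense using dir=south, and observe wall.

Then maze.sense using dir=west, — result: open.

I use stack.push using x=west, → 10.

Now I run maze.move using dir=west, yielding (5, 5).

I run maze.sense using dir=south, and get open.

Calling stack.push using x=south, → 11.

Then maze.move using dir=south, giving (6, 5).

Now I run maze.sense using dir=west, and see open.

I run stack.push using x=west, and see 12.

Calling maze.move using dir=west, yielding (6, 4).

Using maze.sense using dir=north, which returns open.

Then stack.push using x=north, and see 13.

I run maze.move using dir=north, → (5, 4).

Calling maze.sense using dir=north, giving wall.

Then maze.sense using dir=west, → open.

I invoke stack.push using x=west, — result: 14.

Calling maze.move using dir=west, → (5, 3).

I invoke maze.sense using dir=south, → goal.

Now I run maze.move using dir=south, yielding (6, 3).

Answer: (6, 3)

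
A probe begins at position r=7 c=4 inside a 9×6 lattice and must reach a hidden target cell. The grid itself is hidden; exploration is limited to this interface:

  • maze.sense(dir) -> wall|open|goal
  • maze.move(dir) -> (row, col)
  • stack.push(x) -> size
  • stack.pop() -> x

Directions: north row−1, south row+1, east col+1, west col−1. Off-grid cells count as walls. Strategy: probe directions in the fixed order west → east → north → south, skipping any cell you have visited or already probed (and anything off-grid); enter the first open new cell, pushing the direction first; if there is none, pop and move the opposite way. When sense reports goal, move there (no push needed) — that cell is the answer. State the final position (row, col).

// sense(dir: west) => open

// push(x: west) => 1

// move(dir: west) => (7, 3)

// sense(dir: west) => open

// push(x: west) => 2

// move(dir: west) => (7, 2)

// sense(dir: west) => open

// push(x: west) => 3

// move(dir: west) => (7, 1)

// sense(dir: west) => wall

// sense(dir: north) => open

// push(x: north) => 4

// move(dir: north) => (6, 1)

// sense(dir: west) => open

// push(x: west) => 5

// move(dir: west) => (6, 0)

// sense(dir: north) => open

// push(x: north) => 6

// move(dir: north) => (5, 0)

// sense(dir: east) => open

// push(x: east) => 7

// move(dir: east) => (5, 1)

// sense(dir: east) => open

// push(x: east) => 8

// move(dir: east) => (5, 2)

// sense(dir: east) => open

// push(x: east) => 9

// move(dir: east) => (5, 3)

// sense(dir: east) => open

// push(x: east) => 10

// move(dir: east) => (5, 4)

// sense(dir: east) => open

// push(x: east) => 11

// move(dir: east) => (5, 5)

// sense(dir: north) => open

// push(x: north) => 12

// move(dir: north) => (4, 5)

// sense(dir: west) => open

// push(x: west) => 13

// move(dir: west) => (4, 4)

// sense(dir: west) => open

// push(x: west) => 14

// move(dir: west) => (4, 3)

// sense(dir: west) => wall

// sense(dir: north) => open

// push(x: north) => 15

// move(dir: north) => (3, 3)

// sense(dir: west) => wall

// sense(dir: east) => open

// push(x: east) => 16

// move(dir: east) => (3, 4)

// sense(dir: east) => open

// push(x: east) => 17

// move(dir: east) => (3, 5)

// sense(dir: north) => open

// push(x: north) => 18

// move(dir: north) => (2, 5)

// sense(dir: west) => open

// push(x: west) => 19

// move(dir: west) => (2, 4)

// sense(dir: west) => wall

// sense(dir: north) => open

// push(x: north) => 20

// move(dir: north) => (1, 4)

// sense(dir: west) => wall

// sense(dir: east) => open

// push(x: east) => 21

// move(dir: east) => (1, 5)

// sense(dir: north) => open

// push(x: north) => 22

// move(dir: north) => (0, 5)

// sense(dir: west) => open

// push(x: west) => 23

// move(dir: west) => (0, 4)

// sense(dir: west) => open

// push(x: west) => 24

// move(dir: west) => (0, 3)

// sense(dir: west) => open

// push(x: west) => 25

// move(dir: west) => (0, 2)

// sense(dir: west) => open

// push(x: west) => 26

// move(dir: west) => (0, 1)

// sense(dir: west) => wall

// sense(dir: south) => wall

// pop() => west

// move(dir: east) => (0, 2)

// sense(dir: south) => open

// push(x: south) => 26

// move(dir: south) => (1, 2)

// sense(dir: south) => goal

// move(dir: south) => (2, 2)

Answer: (2, 2)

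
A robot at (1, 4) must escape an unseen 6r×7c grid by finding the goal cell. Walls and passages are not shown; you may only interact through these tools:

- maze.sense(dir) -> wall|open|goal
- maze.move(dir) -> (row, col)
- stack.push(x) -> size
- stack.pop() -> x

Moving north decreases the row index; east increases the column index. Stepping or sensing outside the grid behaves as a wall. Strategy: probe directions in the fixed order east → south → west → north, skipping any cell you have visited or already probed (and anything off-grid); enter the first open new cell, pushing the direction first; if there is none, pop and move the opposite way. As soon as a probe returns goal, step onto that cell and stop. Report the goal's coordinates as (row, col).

Then maze.sense(dir='east'), and see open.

I use stack.push(x='east'), and get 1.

Next I call maze.move(dir='east'), and observe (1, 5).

Then maze.sense(dir='east'), giving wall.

Using maze.sense(dir='south'), — result: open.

Then stack.push(x='south'), and get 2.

Calling maze.move(dir='south'), — result: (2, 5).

Using maze.sense(dir='east'), yielding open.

Calling stack.push(x='east'), giving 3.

Then maze.move(dir='east'), yielding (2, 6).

I call maze.sense(dir='south'), and observe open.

I call stack.push(x='south'), — result: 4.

I call maze.move(dir='south'), and observe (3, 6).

Then maze.sense(dir='south'), and observe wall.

I use maze.sense(dir='west'), → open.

Now I run stack.push(x='west'), : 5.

Calling maze.move(dir='west'), yielding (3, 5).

Then maze.sense(dir='south'), : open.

I use stack.push(x='south'), giving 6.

Now I run maze.move(dir='south'), — result: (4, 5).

Invoking maze.sense(dir='south'), and see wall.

Invoking maze.sense(dir='west'), yielding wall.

Using stack.pop, giving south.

I invoke maze.move(dir='north'), : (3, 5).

Invoking maze.sense(dir='west'), which returns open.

I invoke stack.push(x='west'), and observe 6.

Using maze.move(dir='west'), and see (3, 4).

I invoke maze.sense(dir='west'), which returns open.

I use stack.push(x='west'), giving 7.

Using maze.move(dir='west'), which returns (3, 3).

Invoking maze.sense(dir='south'), and see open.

Now I run stack.push(x='south'), giving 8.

Now I run maze.move(dir='south'), giving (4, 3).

I try maze.sense(dir='south'), → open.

Now I run stack.push(x='south'), and observe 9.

Now I run maze.move(dir='south'), and observe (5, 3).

Invoking maze.sense(dir='east'), : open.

I use stack.push(x='east'), yielding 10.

Calling maze.move(dir='east'), yielding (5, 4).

I use stack.pop(), giving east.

I run maze.move(dir='west'), → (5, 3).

Next I call maze.sense(dir='west'), → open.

Then stack.push(x='west'), : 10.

I invoke maze.move(dir='west'), : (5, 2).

Now I run maze.sense(dir='west'), and see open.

Invoking stack.push(x='west'), and see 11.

I use maze.move(dir='west'), — result: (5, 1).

I invoke maze.sense(dir='west'), — result: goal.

Now I run maze.move(dir='west'), giving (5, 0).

Answer: (5, 0)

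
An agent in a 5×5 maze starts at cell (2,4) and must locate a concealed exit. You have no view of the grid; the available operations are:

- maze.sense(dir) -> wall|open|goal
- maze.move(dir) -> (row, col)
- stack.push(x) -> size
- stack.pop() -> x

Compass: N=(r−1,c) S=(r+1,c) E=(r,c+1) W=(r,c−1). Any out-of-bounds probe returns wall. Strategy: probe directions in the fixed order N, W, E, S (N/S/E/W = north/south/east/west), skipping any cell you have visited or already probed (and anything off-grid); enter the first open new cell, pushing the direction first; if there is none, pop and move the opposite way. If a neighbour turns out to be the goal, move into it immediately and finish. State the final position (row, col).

-- 1. maze.sense(dir→north) == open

-- 2. stack.push(x→north) == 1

-- 3. maze.move(dir→north) == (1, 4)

-- 4. maze.sense(dir→north) == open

-- 5. stack.push(x→north) == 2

-- 6. maze.move(dir→north) == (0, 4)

-- 7. maze.sense(dir→west) == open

-- 8. stack.push(x→west) == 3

-- 9. maze.move(dir→west) == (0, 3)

-- 10. maze.sense(dir→west) == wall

-- 11. maze.sense(dir→south) == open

-- 12. stack.push(x→south) == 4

-- 13. maze.move(dir→south) == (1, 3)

-- 14. maze.sense(dir→west) == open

-- 15. stack.push(x→west) == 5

-- 16. maze.move(dir→west) == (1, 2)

-- 17. maze.sense(dir→west) == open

-- 18. stack.push(x→west) == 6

-- 19. maze.move(dir→west) == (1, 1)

-- 20. maze.sense(dir→north) == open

-- 21. stack.push(x→north) == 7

-- 22. maze.move(dir→north) == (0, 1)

-- 23. maze.sense(dir→west) == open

-- 24. stack.push(x→west) == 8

-- 25. maze.move(dir→west) == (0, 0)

-- 26. maze.sense(dir→south) == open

-- 27. stack.push(x→south) == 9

-- 28. maze.move(dir→south) == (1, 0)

-- 29. maze.sense(dir→south) == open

-- 30. stack.push(x→south) == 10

-- 31. maze.move(dir→south) == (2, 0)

-- 32. maze.sense(dir→east) == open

-- 33. stack.push(x→east) == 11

-- 34. maze.move(dir→east) == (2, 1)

-- 35. maze.sense(dir→east) == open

-- 36. stack.push(x→east) == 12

-- 37. maze.move(dir→east) == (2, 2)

-- 38. maze.sense(dir→east) == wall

-- 39. maze.sense(dir→south) == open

-- 40. stack.push(x→south) == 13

-- 41. maze.move(dir→south) == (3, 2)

-- 42. maze.sense(dir→west) == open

-- 43. stack.push(x→west) == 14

-- 44. maze.move(dir→west) == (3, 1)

-- 45. maze.sense(dir→west) == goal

-- 46. maze.move(dir→west) == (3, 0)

Answer: (3, 0)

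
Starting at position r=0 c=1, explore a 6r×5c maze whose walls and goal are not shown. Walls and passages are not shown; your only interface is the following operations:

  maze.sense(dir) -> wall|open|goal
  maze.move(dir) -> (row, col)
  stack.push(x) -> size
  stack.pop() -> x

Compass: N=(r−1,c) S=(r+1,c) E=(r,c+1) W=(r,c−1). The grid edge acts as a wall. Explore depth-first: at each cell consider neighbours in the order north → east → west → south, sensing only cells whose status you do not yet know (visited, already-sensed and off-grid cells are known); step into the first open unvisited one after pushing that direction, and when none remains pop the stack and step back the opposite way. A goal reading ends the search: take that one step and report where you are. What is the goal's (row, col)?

-- maze.sense(dir: east) -> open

-- stack.push(x: east) -> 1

-- maze.move(dir: east) -> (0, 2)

-- maze.sense(dir: east) -> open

-- stack.push(x: east) -> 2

-- maze.move(dir: east) -> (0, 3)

-- maze.sense(dir: east) -> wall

-- maze.sense(dir: south) -> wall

-- stack.pop() -> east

-- maze.move(dir: west) -> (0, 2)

-- maze.sense(dir: south) -> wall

-- stack.pop() -> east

-- maze.move(dir: west) -> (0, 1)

-- maze.sense(dir: west) -> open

-- stack.push(x: west) -> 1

-- maze.move(dir: west) -> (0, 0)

-- maze.sense(dir: south) -> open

-- stack.push(x: south) -> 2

-- maze.move(dir: south) -> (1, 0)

-- maze.sense(dir: east) -> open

-- stack.push(x: east) -> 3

-- maze.move(dir: east) -> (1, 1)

-- maze.sense(dir: south) -> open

-- stack.push(x: south) -> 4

-- maze.move(dir: south) -> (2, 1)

-- maze.sense(dir: east) -> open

-- stack.push(x: east) -> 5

-- maze.move(dir: east) -> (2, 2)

-- maze.sense(dir: east) -> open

-- stack.push(x: east) -> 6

-- maze.move(dir: east) -> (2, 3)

-- maze.sense(dir: east) -> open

-- stack.push(x: east) -> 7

-- maze.move(dir: east) -> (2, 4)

-- maze.sense(dir: north) -> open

-- stack.push(x: north) -> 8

-- maze.move(dir: north) -> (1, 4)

-- stack.pop() -> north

-- maze.move(dir: south) -> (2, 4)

-- maze.sense(dir: south) -> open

-- stack.push(x: south) -> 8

-- maze.move(dir: south) -> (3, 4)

-- maze.sense(dir: west) -> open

-- stack.push(x: west) -> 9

-- maze.move(dir: west) -> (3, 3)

-- maze.sense(dir: west) -> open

-- stack.push(x: west) -> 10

-- maze.move(dir: west) -> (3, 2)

-- maze.sense(dir: west) -> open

-- stack.push(x: west) -> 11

-- maze.move(dir: west) -> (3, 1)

-- maze.sense(dir: west) -> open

-- stack.push(x: west) -> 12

-- maze.move(dir: west) -> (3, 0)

-- maze.sense(dir: north) -> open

-- stack.push(x: north) -> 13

-- maze.move(dir: north) -> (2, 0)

-- stack.pop() -> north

-- maze.move(dir: south) -> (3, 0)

-- maze.sense(dir: south) -> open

-- stack.push(x: south) -> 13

-- maze.move(dir: south) -> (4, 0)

-- maze.sense(dir: east) -> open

-- stack.push(x: east) -> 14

-- maze.move(dir: east) -> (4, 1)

-- maze.sense(dir: east) -> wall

-- maze.sense(dir: south) -> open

-- stack.push(x: south) -> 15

-- maze.move(dir: south) -> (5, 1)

-- maze.sense(dir: east) -> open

-- stack.push(x: east) -> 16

-- maze.move(dir: east) -> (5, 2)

-- maze.sense(dir: east) -> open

-- stack.push(x: east) -> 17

-- maze.move(dir: east) -> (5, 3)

-- maze.sense(dir: north) -> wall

-- maze.sense(dir: east) -> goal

-- maze.move(dir: east) -> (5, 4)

Answer: (5, 4)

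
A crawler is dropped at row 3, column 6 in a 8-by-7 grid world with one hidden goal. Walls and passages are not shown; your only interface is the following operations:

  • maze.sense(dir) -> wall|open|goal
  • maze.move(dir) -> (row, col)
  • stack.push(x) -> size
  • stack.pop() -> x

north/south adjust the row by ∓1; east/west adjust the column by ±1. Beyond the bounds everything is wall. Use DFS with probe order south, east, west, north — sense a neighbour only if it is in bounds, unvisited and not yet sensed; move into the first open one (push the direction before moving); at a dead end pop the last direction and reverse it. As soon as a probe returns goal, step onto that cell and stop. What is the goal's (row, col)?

I try maze.sense with dir→south, : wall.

Then maze.sense with dir→west, : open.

Next I call stack.push with x→west, and see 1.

I use maze.move with dir→west, which returns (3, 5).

Using maze.sense with dir→south, → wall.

I call maze.sense with dir→west, which returns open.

Next I call stack.push with x→west, and observe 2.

I invoke maze.move with dir→west, which returns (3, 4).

Now I run maze.sense with dir→south, : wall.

I try maze.sense with dir→west, and see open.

I invoke stack.push with x→west, and see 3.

Then maze.move with dir→west, which returns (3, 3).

Calling maze.sense with dir→south, giving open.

Next I call stack.push with x→south, yielding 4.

Next I call maze.move with dir→south, and get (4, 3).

Now I run maze.sense with dir→south, and observe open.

Next I call stack.push with x→south, and get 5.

Calling maze.move with dir→south, → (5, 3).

Now I run maze.sense with dir→south, — result: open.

Next I call stack.push with x→south, : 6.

I run maze.move with dir→south, and see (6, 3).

I use maze.sense with dir→south, and get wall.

Invoking maze.sense with dir→east, giving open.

Then stack.push with x→east, giving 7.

Calling maze.move with dir→east, and observe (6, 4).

Using maze.sense with dir→south, — result: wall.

I run maze.sense with dir→east, and see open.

Now I run stack.push with x→east, which returns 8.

I invoke maze.move with dir→east, and observe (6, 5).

I invoke maze.sense with dir→south, → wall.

I try maze.sense with dir→east, → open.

Then stack.push with x→east, — result: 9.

Then maze.move with dir→east, : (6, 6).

Invoking maze.sense with dir→south, and get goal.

I use maze.move with dir→south, yielding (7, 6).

Answer: (7, 6)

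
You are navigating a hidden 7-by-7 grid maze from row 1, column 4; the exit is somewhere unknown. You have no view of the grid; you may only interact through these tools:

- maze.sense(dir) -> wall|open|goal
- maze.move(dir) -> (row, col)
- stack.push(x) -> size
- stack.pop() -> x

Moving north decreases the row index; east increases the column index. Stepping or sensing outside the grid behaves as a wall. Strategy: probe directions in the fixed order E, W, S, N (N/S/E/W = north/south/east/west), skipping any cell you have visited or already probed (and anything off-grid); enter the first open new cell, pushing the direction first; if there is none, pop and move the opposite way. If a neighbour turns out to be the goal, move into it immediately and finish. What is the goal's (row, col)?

! sense(east) -> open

! push(east) -> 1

! move(east) -> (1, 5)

! sense(east) -> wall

! sense(south) -> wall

! sense(north) -> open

! push(north) -> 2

! move(north) -> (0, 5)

! sense(east) -> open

! push(east) -> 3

! move(east) -> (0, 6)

! pop() -> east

! move(west) -> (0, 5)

! sense(west) -> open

! push(west) -> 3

! move(west) -> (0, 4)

! sense(west) -> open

! push(west) -> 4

! move(west) -> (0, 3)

! sense(west) -> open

! push(west) -> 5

! move(west) -> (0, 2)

! sense(west) -> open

! push(west) -> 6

! move(west) -> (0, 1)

! sense(west) -> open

! push(west) -> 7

! move(west) -> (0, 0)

! sense(south) -> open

! push(south) -> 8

! move(south) -> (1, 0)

! sense(east) -> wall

! sense(south) -> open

! push(south) -> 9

! move(south) -> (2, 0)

! sense(east) -> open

! push(east) -> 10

! move(east) -> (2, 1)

! sense(east) -> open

! push(east) -> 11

! move(east) -> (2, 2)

! sense(east) -> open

! push(east) -> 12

! move(east) -> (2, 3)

! sense(east) -> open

! push(east) -> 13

! move(east) -> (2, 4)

! sense(south) -> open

! push(south) -> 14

! move(south) -> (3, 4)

! sense(east) -> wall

! sense(west) -> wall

! sense(south) -> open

! push(south) -> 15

! move(south) -> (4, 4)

! sense(east) -> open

! push(east) -> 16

! move(east) -> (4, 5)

! sense(east) -> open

! push(east) -> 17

! move(east) -> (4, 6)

! sense(south) -> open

! push(south) -> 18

! move(south) -> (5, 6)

! sense(west) -> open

! push(west) -> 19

! move(west) -> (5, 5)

! sense(west) -> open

! push(west) -> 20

! move(west) -> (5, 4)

! sense(west) -> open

! push(west) -> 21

! move(west) -> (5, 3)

! sense(west) -> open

! push(west) -> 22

! move(west) -> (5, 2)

! sense(west) -> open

! push(west) -> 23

! move(west) -> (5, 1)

! sense(west) -> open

! push(west) -> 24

! move(west) -> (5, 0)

! sense(south) -> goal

! move(south) -> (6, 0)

Answer: (6, 0)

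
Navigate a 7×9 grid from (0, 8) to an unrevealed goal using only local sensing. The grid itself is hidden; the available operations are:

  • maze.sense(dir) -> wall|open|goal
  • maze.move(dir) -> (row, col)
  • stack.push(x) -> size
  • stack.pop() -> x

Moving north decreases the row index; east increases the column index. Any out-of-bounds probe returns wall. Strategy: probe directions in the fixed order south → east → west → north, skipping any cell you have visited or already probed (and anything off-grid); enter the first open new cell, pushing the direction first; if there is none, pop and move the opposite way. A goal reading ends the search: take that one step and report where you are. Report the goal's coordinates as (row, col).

→ maze.sense(dir=south)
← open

→ stack.push(x=south)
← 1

→ maze.move(dir=south)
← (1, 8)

→ maze.sense(dir=south)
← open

→ stack.push(x=south)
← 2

→ maze.move(dir=south)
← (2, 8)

→ maze.sense(dir=south)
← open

→ stack.push(x=south)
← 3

→ maze.move(dir=south)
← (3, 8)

→ maze.sense(dir=south)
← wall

→ maze.sense(dir=west)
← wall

→ stack.pop()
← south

→ maze.move(dir=north)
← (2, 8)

→ maze.sense(dir=west)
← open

→ stack.push(x=west)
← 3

→ maze.move(dir=west)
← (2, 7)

→ maze.sense(dir=west)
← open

→ stack.push(x=west)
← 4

→ maze.move(dir=west)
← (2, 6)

→ maze.sense(dir=south)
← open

→ stack.push(x=south)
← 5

→ maze.move(dir=south)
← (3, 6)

→ maze.sense(dir=south)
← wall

→ maze.sense(dir=west)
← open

→ stack.push(x=west)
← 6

→ maze.move(dir=west)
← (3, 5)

→ maze.sense(dir=south)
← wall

→ maze.sense(dir=west)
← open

→ stack.push(x=west)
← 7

→ maze.move(dir=west)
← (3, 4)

→ maze.sense(dir=south)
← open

→ stack.push(x=south)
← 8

→ maze.move(dir=south)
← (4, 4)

→ maze.sense(dir=south)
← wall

→ maze.sense(dir=west)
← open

→ stack.push(x=west)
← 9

→ maze.move(dir=west)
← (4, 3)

→ maze.sense(dir=south)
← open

→ stack.push(x=south)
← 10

→ maze.move(dir=south)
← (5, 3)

→ maze.sense(dir=south)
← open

→ stack.push(x=south)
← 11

→ maze.move(dir=south)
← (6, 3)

→ maze.sense(dir=east)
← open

→ stack.push(x=east)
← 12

→ maze.move(dir=east)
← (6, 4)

→ maze.sense(dir=east)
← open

→ stack.push(x=east)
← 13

→ maze.move(dir=east)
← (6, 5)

→ maze.sense(dir=east)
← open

→ stack.push(x=east)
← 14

→ maze.move(dir=east)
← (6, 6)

→ maze.sense(dir=east)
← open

→ stack.push(x=east)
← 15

→ maze.move(dir=east)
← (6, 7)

→ maze.sense(dir=east)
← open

→ stack.push(x=east)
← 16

→ maze.move(dir=east)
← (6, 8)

→ maze.sense(dir=north)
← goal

→ maze.move(dir=north)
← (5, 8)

Answer: (5, 8)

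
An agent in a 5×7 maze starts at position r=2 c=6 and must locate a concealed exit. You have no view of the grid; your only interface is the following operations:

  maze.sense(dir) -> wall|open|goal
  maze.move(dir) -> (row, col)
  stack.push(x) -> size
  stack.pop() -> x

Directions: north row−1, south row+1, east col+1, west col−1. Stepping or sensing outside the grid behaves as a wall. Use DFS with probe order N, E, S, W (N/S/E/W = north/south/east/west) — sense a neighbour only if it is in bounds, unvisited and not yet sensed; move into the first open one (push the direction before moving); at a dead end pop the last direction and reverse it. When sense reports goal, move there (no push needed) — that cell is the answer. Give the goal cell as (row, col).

Next I call maze.sense using dir: north, and observe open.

Invoking stack.push using x: north, and get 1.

I invoke maze.move using dir: north, — result: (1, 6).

Using maze.sense using dir: north, and see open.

Next I call stack.push using x: north, → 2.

I run maze.move using dir: north, → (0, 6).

Using maze.sense using dir: west, giving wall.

Now I run stack.pop, and observe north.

Calling maze.move using dir: south, : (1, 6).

Invoking maze.sense using dir: west, : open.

Then stack.push using x: west, yielding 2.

I call maze.move using dir: west, and get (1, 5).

Calling maze.sense using dir: south, and observe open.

Invoking stack.push using x: south, — result: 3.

I run maze.move using dir: south, → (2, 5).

Next I call maze.sense using dir: south, : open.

I call stack.push using x: south, and observe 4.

Calling maze.move using dir: south, which returns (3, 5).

I call maze.sense using dir: east, yielding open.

I invoke stack.push using x: east, giving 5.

I invoke maze.move using dir: east, giving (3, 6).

Using maze.sense using dir: south, and observe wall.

I call stack.pop(), and observe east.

I use maze.move using dir: west, and see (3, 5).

Using maze.sense using dir: south, : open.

Now I run stack.push using x: south, yielding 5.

Invoking maze.move using dir: south, yielding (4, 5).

Now I run maze.sense using dir: west, and get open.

Invoking stack.push using x: west, and observe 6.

Using maze.move using dir: west, and get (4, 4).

Then maze.sense using dir: north, → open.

I run stack.push using x: north, which returns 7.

I use maze.move using dir: north, yielding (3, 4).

Then maze.sense using dir: north, and get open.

Next I call stack.push using x: north, : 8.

Next I call maze.move using dir: north, yielding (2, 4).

I run maze.sense using dir: north, and see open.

Using stack.push using x: north, → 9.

Then maze.move using dir: north, and get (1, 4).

Now I run maze.sense using dir: north, — result: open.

Now I run stack.push using x: north, which returns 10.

Calling maze.move using dir: north, — result: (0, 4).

I call maze.sense using dir: west, — result: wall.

Now I run stack.pop, : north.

Then maze.move using dir: south, and observe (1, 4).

I try maze.sense using dir: west, → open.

Invoking stack.push using x: west, : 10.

I use maze.move using dir: west, giving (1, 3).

Next I call maze.sense using dir: south, yielding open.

I run stack.push using x: south, and see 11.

I try maze.move using dir: south, and get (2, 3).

I try maze.sense using dir: south, yielding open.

Now I run stack.push using x: south, giving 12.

I try maze.move using dir: south, and observe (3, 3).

I call maze.sense using dir: south, giving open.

I call stack.push using x: south, which returns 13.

Using maze.move using dir: south, yielding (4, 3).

I run maze.sense using dir: west, yielding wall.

I use stack.pop, : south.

Now I run maze.move using dir: north, : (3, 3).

I invoke maze.sense using dir: west, — result: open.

I invoke stack.push using x: west, → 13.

I try maze.move using dir: west, : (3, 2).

Invoking maze.sense using dir: north, and see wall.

I use maze.sense using dir: west, and observe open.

Invoking stack.push using x: west, and get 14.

I run maze.move using dir: west, yielding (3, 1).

Invoking maze.sense using dir: north, and see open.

Using stack.push using x: north, yielding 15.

Now I run maze.move using dir: north, → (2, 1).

I run maze.sense using dir: north, → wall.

Using maze.sense using dir: west, and get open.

I run stack.push using x: west, giving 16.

Now I run maze.move using dir: west, and get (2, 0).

Calling maze.sense using dir: north, — result: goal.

Calling maze.move using dir: north, yielding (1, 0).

Answer: (1, 0)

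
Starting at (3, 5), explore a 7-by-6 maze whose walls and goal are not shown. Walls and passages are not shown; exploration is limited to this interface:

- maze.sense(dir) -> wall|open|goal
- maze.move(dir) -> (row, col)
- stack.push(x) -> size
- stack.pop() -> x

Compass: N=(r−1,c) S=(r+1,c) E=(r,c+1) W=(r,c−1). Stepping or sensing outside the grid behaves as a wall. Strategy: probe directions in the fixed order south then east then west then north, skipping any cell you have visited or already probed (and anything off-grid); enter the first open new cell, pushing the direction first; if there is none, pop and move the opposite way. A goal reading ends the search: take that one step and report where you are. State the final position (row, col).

==> sense(dir: south)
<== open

==> push(x: south)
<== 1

==> move(dir: south)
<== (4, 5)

==> sense(dir: south)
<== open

==> push(x: south)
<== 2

==> move(dir: south)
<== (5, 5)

==> sense(dir: south)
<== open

==> push(x: south)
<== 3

==> move(dir: south)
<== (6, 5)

==> sense(dir: west)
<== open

==> push(x: west)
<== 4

==> move(dir: west)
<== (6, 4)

==> sense(dir: west)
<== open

==> push(x: west)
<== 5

==> move(dir: west)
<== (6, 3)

==> sense(dir: west)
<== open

==> push(x: west)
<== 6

==> move(dir: west)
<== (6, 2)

==> sense(dir: west)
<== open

==> push(x: west)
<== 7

==> move(dir: west)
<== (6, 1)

==> sense(dir: west)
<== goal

==> move(dir: west)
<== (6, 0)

Answer: (6, 0)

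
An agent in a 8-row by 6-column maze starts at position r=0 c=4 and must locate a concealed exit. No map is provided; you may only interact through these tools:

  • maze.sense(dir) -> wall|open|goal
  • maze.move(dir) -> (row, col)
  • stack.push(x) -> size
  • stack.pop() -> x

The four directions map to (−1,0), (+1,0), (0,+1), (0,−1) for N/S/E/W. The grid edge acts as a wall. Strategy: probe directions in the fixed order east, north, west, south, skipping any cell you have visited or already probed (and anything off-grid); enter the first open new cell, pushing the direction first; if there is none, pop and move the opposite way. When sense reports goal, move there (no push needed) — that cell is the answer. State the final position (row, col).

% maze.sense(dir→east) => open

% stack.push(x→east) => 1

% maze.move(dir→east) => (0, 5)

% maze.sense(dir→south) => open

% stack.push(x→south) => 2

% maze.move(dir→south) => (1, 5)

% maze.sense(dir→west) => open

% stack.push(x→west) => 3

% maze.move(dir→west) => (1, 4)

% maze.sense(dir→west) => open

% stack.push(x→west) => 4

% maze.move(dir→west) => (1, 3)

% maze.sense(dir→north) => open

% stack.push(x→north) => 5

% maze.move(dir→north) => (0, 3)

% maze.sense(dir→west) => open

% stack.push(x→west) => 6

% maze.move(dir→west) => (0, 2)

% maze.sense(dir→west) => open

% stack.push(x→west) => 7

% maze.move(dir→west) => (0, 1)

% maze.sense(dir→west) => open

% stack.push(x→west) => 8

% maze.move(dir→west) => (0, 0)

% maze.sense(dir→south) => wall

% stack.pop() => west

% maze.move(dir→east) => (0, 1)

% maze.sense(dir→south) => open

% stack.push(x→south) => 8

% maze.move(dir→south) => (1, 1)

% maze.sense(dir→east) => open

% stack.push(x→east) => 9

% maze.move(dir→east) => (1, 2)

% maze.sense(dir→south) => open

% stack.push(x→south) => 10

% maze.move(dir→south) => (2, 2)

% maze.sense(dir→east) => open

% stack.push(x→east) => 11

% maze.move(dir→east) => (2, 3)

% maze.sense(dir→east) => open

% stack.push(x→east) => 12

% maze.move(dir→east) => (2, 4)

% maze.sense(dir→east) => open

% stack.push(x→east) => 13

% maze.move(dir→east) => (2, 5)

% maze.sense(dir→south) => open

% stack.push(x→south) => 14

% maze.move(dir→south) => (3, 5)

% maze.sense(dir→west) => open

% stack.push(x→west) => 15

% maze.move(dir→west) => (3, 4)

% maze.sense(dir→west) => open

% stack.push(x→west) => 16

% maze.move(dir→west) => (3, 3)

% maze.sense(dir→west) => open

% stack.push(x→west) => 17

% maze.move(dir→west) => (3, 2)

% maze.sense(dir→west) => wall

% maze.sense(dir→south) => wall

% stack.pop() => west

% maze.move(dir→east) => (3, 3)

% maze.sense(dir→south) => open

% stack.push(x→south) => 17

% maze.move(dir→south) => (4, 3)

% maze.sense(dir→east) => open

% stack.push(x→east) => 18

% maze.move(dir→east) => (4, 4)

% maze.sense(dir→east) => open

% stack.push(x→east) => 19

% maze.move(dir→east) => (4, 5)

% maze.sense(dir→south) => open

% stack.push(x→south) => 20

% maze.move(dir→south) => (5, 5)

% maze.sense(dir→west) => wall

% maze.sense(dir→south) => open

% stack.push(x→south) => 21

% maze.move(dir→south) => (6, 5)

% maze.sense(dir→west) => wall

% maze.sense(dir→south) => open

% stack.push(x→south) => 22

% maze.move(dir→south) => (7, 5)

% maze.sense(dir→west) => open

% stack.push(x→west) => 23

% maze.move(dir→west) => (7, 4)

% maze.sense(dir→west) => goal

% maze.move(dir→west) => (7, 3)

Answer: (7, 3)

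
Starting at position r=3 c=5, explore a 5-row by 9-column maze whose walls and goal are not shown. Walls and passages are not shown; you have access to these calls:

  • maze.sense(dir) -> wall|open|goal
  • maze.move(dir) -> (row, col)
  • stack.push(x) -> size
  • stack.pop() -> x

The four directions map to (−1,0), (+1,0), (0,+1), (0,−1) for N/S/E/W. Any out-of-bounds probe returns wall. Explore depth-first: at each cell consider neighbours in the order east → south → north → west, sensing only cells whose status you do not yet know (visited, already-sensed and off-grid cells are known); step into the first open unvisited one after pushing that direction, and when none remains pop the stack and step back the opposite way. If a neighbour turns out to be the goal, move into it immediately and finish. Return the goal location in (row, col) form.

Act: maze.sense[dir→east]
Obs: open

Act: stack.push[x→east]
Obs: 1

Act: maze.move[dir→east]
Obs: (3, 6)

Act: maze.sense[dir→east]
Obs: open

Act: stack.push[x→east]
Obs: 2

Act: maze.move[dir→east]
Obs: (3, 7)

Act: maze.sense[dir→east]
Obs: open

Act: stack.push[x→east]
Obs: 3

Act: maze.move[dir→east]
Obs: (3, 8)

Act: maze.sense[dir→south]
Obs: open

Act: stack.push[x→south]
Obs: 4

Act: maze.move[dir→south]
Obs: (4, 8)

Act: maze.sense[dir→west]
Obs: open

Act: stack.push[x→west]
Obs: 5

Act: maze.move[dir→west]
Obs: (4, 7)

Act: maze.sense[dir→west]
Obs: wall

Act: stack.pop[]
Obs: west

Act: maze.move[dir→east]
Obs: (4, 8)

Act: stack.pop[]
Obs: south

Act: maze.move[dir→north]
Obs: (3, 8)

Act: maze.sense[dir→north]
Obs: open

Act: stack.push[x→north]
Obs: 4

Act: maze.move[dir→north]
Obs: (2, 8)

Act: maze.sense[dir→north]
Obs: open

Act: stack.push[x→north]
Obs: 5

Act: maze.move[dir→north]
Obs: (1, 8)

Act: maze.sense[dir→north]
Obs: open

Act: stack.push[x→north]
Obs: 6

Act: maze.move[dir→north]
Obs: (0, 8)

Act: maze.sense[dir→west]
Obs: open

Act: stack.push[x→west]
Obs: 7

Act: maze.move[dir→west]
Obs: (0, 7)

Act: maze.sense[dir→south]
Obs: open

Act: stack.push[x→south]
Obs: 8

Act: maze.move[dir→south]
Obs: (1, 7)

Act: maze.sense[dir→south]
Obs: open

Act: stack.push[x→south]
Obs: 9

Act: maze.move[dir→south]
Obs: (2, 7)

Act: maze.sense[dir→west]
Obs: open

Act: stack.push[x→west]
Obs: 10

Act: maze.move[dir→west]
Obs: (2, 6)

Act: maze.sense[dir→north]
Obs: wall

Act: maze.sense[dir→west]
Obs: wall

Act: stack.pop[]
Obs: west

Act: maze.move[dir→east]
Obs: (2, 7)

Act: stack.pop[]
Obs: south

Act: maze.move[dir→north]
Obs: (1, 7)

Act: stack.pop[]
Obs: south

Act: maze.move[dir→north]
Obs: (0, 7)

Act: maze.sense[dir→west]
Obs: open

Act: stack.push[x→west]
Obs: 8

Act: maze.move[dir→west]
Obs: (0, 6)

Act: maze.sense[dir→west]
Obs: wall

Act: stack.pop[]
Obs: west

Act: maze.move[dir→east]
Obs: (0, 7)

Act: stack.pop[]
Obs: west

Act: maze.move[dir→east]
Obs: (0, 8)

Act: stack.pop[]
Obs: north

Act: maze.move[dir→south]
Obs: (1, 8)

Act: stack.pop[]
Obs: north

Act: maze.move[dir→south]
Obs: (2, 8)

Act: stack.pop[]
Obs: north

Act: maze.move[dir→south]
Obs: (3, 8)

Act: stack.pop[]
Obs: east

Act: maze.move[dir→west]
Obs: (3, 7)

Act: stack.pop[]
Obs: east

Act: maze.move[dir→west]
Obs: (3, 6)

Act: stack.pop[]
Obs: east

Act: maze.move[dir→west]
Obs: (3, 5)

Act: maze.sense[dir→south]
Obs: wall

Act: maze.sense[dir→west]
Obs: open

Act: stack.push[x→west]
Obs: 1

Act: maze.move[dir→west]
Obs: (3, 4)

Act: maze.sense[dir→south]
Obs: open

Act: stack.push[x→south]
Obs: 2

Act: maze.move[dir→south]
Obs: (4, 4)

Act: maze.sense[dir→west]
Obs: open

Act: stack.push[x→west]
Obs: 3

Act: maze.move[dir→west]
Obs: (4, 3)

Act: maze.sense[dir→north]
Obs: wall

Act: maze.sense[dir→west]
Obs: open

Act: stack.push[x→west]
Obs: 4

Act: maze.move[dir→west]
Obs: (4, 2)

Act: maze.sense[dir→north]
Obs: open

Act: stack.push[x→north]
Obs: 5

Act: maze.move[dir→north]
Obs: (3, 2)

Act: maze.sense[dir→north]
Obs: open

Act: stack.push[x→north]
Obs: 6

Act: maze.move[dir→north]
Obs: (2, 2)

Act: maze.sense[dir→east]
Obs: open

Act: stack.push[x→east]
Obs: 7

Act: maze.move[dir→east]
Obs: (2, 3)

Act: maze.sense[dir→east]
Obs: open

Act: stack.push[x→east]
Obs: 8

Act: maze.move[dir→east]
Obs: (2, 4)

Act: maze.sense[dir→north]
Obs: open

Act: stack.push[x→north]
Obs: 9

Act: maze.move[dir→north]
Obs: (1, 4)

Act: maze.sense[dir→east]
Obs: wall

Act: maze.sense[dir→north]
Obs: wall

Act: maze.sense[dir→west]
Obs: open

Act: stack.push[x→west]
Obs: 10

Act: maze.move[dir→west]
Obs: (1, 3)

Act: maze.sense[dir→north]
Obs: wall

Act: maze.sense[dir→west]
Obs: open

Act: stack.push[x→west]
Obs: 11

Act: maze.move[dir→west]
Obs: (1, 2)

Act: maze.sense[dir→north]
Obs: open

Act: stack.push[x→north]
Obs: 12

Act: maze.move[dir→north]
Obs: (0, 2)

Act: maze.sense[dir→west]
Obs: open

Act: stack.push[x→west]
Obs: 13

Act: maze.move[dir→west]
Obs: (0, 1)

Act: maze.sense[dir→south]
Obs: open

Act: stack.push[x→south]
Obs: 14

Act: maze.move[dir→south]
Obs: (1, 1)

Act: maze.sense[dir→south]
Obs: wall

Act: maze.sense[dir→west]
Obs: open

Act: stack.push[x→west]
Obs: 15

Act: maze.move[dir→west]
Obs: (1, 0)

Act: maze.sense[dir→south]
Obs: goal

Act: maze.move[dir→south]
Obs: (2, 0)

Answer: (2, 0)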